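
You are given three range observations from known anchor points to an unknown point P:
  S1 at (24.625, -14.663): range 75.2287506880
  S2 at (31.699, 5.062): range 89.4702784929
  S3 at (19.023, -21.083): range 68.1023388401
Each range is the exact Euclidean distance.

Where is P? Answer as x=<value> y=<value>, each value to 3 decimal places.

eq1: (x − 24.625)² + (y + 14.663)² = 75.2287506880²
eq2: (x − 31.699)² + (y − 5.062)² = 89.4702784929²
eq3: (x − 19.023)² + (y + 21.083)² = 68.1023388401²
eq1−eq3, eq1−eq2 (x²,y² cancel):
  -11.204·x − 12.840·y = 1006.409599
  14.148·x + 39.450·y = -2136.509553
det = -11.204·39.450 − -12.840·14.148 = -260.337480
x = (1006.409599·39.450 − -12.840·-2136.509553) / -260.337480 = -47.131423
y = (-11.204·-2136.509553 − 1006.409599·14.148) / -260.337480 = -37.254605

x=-47.131 y=-37.255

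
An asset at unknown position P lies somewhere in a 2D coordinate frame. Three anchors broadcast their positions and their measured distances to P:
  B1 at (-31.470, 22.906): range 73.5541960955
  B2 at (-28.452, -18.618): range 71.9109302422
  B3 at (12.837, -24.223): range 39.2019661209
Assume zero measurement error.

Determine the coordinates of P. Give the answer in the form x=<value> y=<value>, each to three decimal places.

eq1: (x + 31.470)² + (y − 22.906)² = 73.5541960955²
eq2: (x + 28.452)² + (y + 18.618)² = 71.9109302422²
eq3: (x − 12.837)² + (y + 24.223)² = 39.2019661209²
eq1−eq2, eq1−eq3 (x²,y² cancel):
  6.036·x − 83.048·y = -119.861633
  88.614·x − 94.258·y = 3109.922178
det = 6.036·-94.258 − -83.048·88.614 = 6790.274184
x = (-119.861633·-94.258 − -83.048·3109.922178) / 6790.274184 = 39.699536
y = (6.036·3109.922178 − -119.861633·88.614) / 6790.274184 = 4.328678

x=39.700 y=4.329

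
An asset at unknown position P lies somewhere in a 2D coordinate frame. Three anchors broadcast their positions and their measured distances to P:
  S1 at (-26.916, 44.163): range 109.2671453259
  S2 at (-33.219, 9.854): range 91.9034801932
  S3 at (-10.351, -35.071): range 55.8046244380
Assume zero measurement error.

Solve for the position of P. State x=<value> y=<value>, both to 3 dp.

x=45.389 y=-37.760

eq1: (x + 26.916)² + (y − 44.163)² = 109.2671453259²
eq2: (x + 33.219)² + (y − 9.854)² = 91.9034801932²
eq3: (x + 10.351)² + (y + 35.071)² = 55.8046244380²
eq2−eq1, eq2−eq3 (x²,y² cancel):
  12.606·x + 68.618·y = -2018.821028
  45.736·x − 89.850·y = 5468.608528
det = 12.606·-89.850 − 68.618·45.736 = -4270.961948
x = (-2018.821028·-89.850 − 68.618·5468.608528) / -4270.961948 = 45.388817
y = (12.606·5468.608528 − -2018.821028·45.736) / -4270.961948 = -37.759662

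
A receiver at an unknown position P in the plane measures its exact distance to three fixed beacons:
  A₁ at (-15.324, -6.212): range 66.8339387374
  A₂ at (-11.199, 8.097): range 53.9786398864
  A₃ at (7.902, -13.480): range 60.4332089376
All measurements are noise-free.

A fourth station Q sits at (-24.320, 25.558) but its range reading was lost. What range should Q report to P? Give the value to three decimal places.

eq1: (x + 15.324)² + (y + 6.212)² = 66.8339387374²
eq2: (x + 11.199)² + (y − 8.097)² = 53.9786398864²
eq3: (x − 7.902)² + (y + 13.480)² = 60.4332089376²
eq1−eq2, eq1−eq3 (x²,y² cancel):
  8.250·x + 28.618·y = 1470.646893
  46.452·x − 14.536·y = 785.340709
det = 8.250·-14.536 − 28.618·46.452 = -1449.285336
x = (1470.646893·-14.536 − 28.618·785.340709) / -1449.285336 = 30.257812
y = (8.250·785.340709 − 1470.646893·46.452) / -1449.285336 = 42.666152
|P − Q| = √((30.257812 − -24.320)² + (42.666152 − 25.558)²) = 57.196385

57.196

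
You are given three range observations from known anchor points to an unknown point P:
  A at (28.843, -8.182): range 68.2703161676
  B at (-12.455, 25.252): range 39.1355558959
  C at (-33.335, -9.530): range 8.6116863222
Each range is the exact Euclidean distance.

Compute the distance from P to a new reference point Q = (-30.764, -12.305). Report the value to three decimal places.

eq1: (x − 28.843)² + (y + 8.182)² = 68.2703161676²
eq2: (x + 12.455)² + (y − 25.252)² = 39.1355558959²
eq3: (x + 33.335)² + (y + 9.530)² = 8.6116863222²
eq1−eq2, eq1−eq3 (x²,y² cancel):
  -82.596·x + 66.868·y = 3023.171090
  -124.356·x − 2.696·y = 4889.854280
det = -82.596·-2.696 − 66.868·-124.356 = 8538.115824
x = (3023.171090·-2.696 − 66.868·4889.854280) / 8538.115824 = -39.250492
y = (-82.596·4889.854280 − 3023.171090·-124.356) / 8538.115824 = -3.271558
|P − Q| = √((-39.250492 − -30.764)² + (-3.271558 − -12.305)²) = 12.394500

12.394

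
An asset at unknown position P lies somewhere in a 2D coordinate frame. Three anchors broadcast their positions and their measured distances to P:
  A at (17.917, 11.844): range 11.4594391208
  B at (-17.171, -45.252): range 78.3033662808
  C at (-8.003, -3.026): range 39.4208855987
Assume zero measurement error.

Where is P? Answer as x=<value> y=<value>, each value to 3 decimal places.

x=21.991 y=22.555

eq1: (x − 17.917)² + (y − 11.844)² = 11.4594391208²
eq2: (x + 17.171)² + (y + 45.252)² = 78.3033662808²
eq3: (x + 8.003)² + (y + 3.026)² = 39.4208855987²
eq1−eq2, eq1−eq3 (x²,y² cancel):
  -70.176·x − 114.192·y = -4118.810906
  -51.840·x − 29.740·y = -1810.782016
det = -70.176·-29.740 − -114.192·-51.840 = -3832.679040
x = (-4118.810906·-29.740 − -114.192·-1810.782016) / -3832.679040 = 21.990723
y = (-70.176·-1810.782016 − -4118.810906·-51.840) / -3832.679040 = 22.554907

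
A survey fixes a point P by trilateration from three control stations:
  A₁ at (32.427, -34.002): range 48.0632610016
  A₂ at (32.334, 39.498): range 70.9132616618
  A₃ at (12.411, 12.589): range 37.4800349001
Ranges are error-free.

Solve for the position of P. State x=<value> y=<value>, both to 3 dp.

x=-12.057 y=-15.802

eq1: (x − 32.427)² + (y + 34.002)² = 48.0632610016²
eq2: (x − 32.334)² + (y − 39.498)² = 70.9132616618²
eq3: (x − 12.411)² + (y − 12.589)² = 37.4800349001²
eq3−eq1, eq3−eq2 (x²,y² cancel):
  40.032·x − 93.182·y = 989.806449
  39.846·x + 53.818·y = -1330.873945
det = 40.032·53.818 − -93.182·39.846 = 5867.372148
x = (989.806449·53.818 − -93.182·-1330.873945) / 5867.372148 = -12.057202
y = (40.032·-1330.873945 − 989.806449·39.846) / 5867.372148 = -15.802198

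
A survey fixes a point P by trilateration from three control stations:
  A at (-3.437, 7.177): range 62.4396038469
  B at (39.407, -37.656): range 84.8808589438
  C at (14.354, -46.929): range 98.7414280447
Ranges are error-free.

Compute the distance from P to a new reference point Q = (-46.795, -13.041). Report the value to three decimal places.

eq1: (x + 3.437)² + (y − 7.177)² = 62.4396038469²
eq2: (x − 39.407)² + (y + 37.656)² = 84.8808589438²
eq3: (x − 14.354)² + (y + 46.929)² = 98.7414280447²
eq2−eq1, eq2−eq3 (x²,y² cancel):
  -85.688·x + 89.666·y = 398.492399
  -50.106·x − 18.546·y = -3107.627025
det = -85.688·-18.546 − 89.666·-50.106 = 6081.974244
x = (398.492399·-18.546 − 89.666·-3107.627025) / 6081.974244 = 44.600328
y = (-85.688·-3107.627025 − 398.492399·-50.106) / 6081.974244 = 47.065836
|P − Q| = √((44.600328 − -46.795)² + (47.065836 − -13.041)²) = 109.388929

109.389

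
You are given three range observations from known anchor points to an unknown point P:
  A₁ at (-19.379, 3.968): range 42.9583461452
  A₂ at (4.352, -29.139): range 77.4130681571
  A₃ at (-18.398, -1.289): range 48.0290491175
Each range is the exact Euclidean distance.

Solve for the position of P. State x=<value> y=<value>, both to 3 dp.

x=-12.618 y=46.391

eq1: (x + 19.379)² + (y − 3.968)² = 42.9583461452²
eq2: (x − 4.352)² + (y + 29.139)² = 77.4130681571²
eq3: (x + 18.398)² + (y + 1.289)² = 48.0290491175²
eq3−eq2, eq3−eq1 (x²,y² cancel):
  45.500·x − 55.700·y = -3158.120262
  -1.962·x + 10.514·y = 512.512796
det = 45.500·10.514 − -55.700·-1.962 = 369.103600
x = (-3158.120262·10.514 − -55.700·512.512796) / 369.103600 = -12.618446
y = (45.500·512.512796 − -3158.120262·-1.962) / 369.103600 = 46.391041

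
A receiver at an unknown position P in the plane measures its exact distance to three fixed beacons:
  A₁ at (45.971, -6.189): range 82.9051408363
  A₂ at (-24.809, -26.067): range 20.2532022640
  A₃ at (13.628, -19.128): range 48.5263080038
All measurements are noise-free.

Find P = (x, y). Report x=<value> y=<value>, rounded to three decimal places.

x=-26.619 y=-46.239

eq1: (x − 45.971)² + (y + 6.189)² = 82.9051408363²
eq2: (x + 24.809)² + (y + 26.067)² = 20.2532022640²
eq3: (x − 13.628)² + (y + 19.128)² = 48.5263080038²
eq1−eq2, eq1−eq3 (x²,y² cancel):
  -141.560·x − 39.756·y = 5606.408583
  -64.686·x − 25.878·y = 2918.426015
det = -141.560·-25.878 − -39.756·-64.686 = 1091.633064
x = (5606.408583·-25.878 − -39.756·2918.426015) / 1091.633064 = -26.618557
y = (-141.560·2918.426015 − 5606.408583·-64.686) / 1091.633064 = -46.239201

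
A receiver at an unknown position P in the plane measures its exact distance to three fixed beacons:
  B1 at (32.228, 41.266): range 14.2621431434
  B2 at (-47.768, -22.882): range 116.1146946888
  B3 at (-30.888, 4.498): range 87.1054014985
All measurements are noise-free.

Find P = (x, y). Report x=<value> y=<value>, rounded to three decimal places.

eq1: (x − 32.228)² + (y − 41.266)² = 14.2621431434²
eq2: (x + 47.768)² + (y + 22.882)² = 116.1146946888²
eq3: (x + 30.888)² + (y − 4.498)² = 87.1054014985²
eq3−eq2, eq3−eq1 (x²,y² cancel):
  -33.760·x − 54.760·y = -4064.204152
  126.232·x + 73.536·y = 9151.168435
det = -33.760·73.536 − -54.760·126.232 = 4429.888960
x = (-4064.204152·73.536 − -54.760·9151.168435) / 4429.888960 = 45.656374
y = (-33.760·9151.168435 − -4064.204152·126.232) / 4429.888960 = 46.070945

x=45.656 y=46.071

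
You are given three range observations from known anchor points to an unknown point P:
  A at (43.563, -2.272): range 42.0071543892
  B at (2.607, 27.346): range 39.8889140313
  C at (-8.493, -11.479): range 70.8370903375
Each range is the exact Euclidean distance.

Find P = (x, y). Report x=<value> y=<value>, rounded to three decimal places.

eq1: (x − 43.563)² + (y + 2.272)² = 42.0071543892²
eq2: (x − 2.607)² + (y − 27.346)² = 39.8889140313²
eq3: (x + 8.493)² + (y + 11.479)² = 70.8370903375²
eq1−eq2, eq1−eq3 (x²,y² cancel):
  -81.912·x + 59.236·y = -974.821231
  -104.112·x − 18.414·y = -4952.290811
det = -81.912·-18.414 − 59.236·-104.112 = 7675.506000
x = (-974.821231·-18.414 − 59.236·-4952.290811) / 7675.506000 = 40.558141
y = (-81.912·-4952.290811 − -974.821231·-104.112) / 7675.506000 = 39.627545

x=40.558 y=39.628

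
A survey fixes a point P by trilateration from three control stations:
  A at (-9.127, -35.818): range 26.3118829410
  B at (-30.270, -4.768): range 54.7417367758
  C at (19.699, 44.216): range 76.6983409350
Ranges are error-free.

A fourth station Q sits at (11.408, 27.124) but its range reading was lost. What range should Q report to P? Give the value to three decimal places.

eq1: (x + 9.127)² + (y + 35.818)² = 26.3118829410²
eq2: (x + 30.270)² + (y + 4.768)² = 54.7417367758²
eq3: (x − 19.699)² + (y − 44.216)² = 76.6983409350²
eq3−eq1, eq3−eq2 (x²,y² cancel):
  -57.652·x − 160.068·y = 4213.446314
  -99.938·x − 97.968·y = 1481.879224
det = -57.652·-97.968 − -160.068·-99.938 = -10348.824648
x = (4213.446314·-97.968 − -160.068·1481.879224) / -10348.824648 = 16.966319
y = (-57.652·1481.879224 − 4213.446314·-99.938) / -10348.824648 = -32.433644
|P − Q| = √((16.966319 − 11.408)² + (-32.433644 − 27.124)²) = 59.816452

59.816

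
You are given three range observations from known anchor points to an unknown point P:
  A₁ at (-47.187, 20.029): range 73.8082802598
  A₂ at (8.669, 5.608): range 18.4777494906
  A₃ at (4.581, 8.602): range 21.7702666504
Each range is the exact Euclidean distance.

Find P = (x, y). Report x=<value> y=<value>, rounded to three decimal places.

eq1: (x + 47.187)² + (y − 20.029)² = 73.8082802598²
eq2: (x − 8.669)² + (y − 5.608)² = 18.4777494906²
eq3: (x − 4.581)² + (y − 8.602)² = 21.7702666504²
eq3−eq2, eq3−eq1 (x²,y² cancel):
  8.176·x − 5.988·y = 144.138544
  -103.536·x + 22.854·y = -2440.923880
det = 8.176·22.854 − -5.988·-103.536 = -433.119264
x = (144.138544·22.854 − -5.988·-2440.923880) / -433.119264 = 26.140860
y = (8.176·-2440.923880 − 144.138544·-103.536) / -433.119264 = 11.621430

x=26.141 y=11.621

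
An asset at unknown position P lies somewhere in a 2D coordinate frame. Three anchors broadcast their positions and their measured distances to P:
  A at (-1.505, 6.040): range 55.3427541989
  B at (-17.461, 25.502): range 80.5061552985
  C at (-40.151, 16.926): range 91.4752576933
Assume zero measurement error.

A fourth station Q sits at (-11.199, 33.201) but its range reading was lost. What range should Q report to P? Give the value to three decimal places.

eq1: (x + 1.505)² + (y − 6.040)² = 55.3427541989²
eq2: (x + 17.461)² + (y − 25.502)² = 80.5061552985²
eq3: (x + 40.151)² + (y − 16.926)² = 91.4752576933²
eq2−eq1, eq2−eq3 (x²,y² cancel):
  31.912·x − 38.924·y = 2501.928699
  -45.380·x − 17.152·y = -943.127977
det = 31.912·-17.152 − -38.924·-45.380 = -2313.725744
x = (2501.928699·-17.152 − -38.924·-943.127977) / -2313.725744 = 34.413497
y = (31.912·-943.127977 − 2501.928699·-45.380) / -2313.725744 = -36.063230
|P − Q| = √((34.413497 − -11.199)² + (-36.063230 − 33.201)²) = 82.933910

82.934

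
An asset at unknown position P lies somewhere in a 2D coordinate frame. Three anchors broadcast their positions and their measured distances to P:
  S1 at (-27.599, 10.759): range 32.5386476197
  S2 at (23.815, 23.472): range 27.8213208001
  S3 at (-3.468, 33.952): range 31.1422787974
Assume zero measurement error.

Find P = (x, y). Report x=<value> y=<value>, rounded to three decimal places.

eq1: (x + 27.599)² + (y − 10.759)² = 32.5386476197²
eq2: (x − 23.815)² + (y − 23.472)² = 27.8213208001²
eq3: (x + 3.468)² + (y − 33.952)² = 31.1422787974²
eq1−eq3, eq1−eq2 (x²,y² cancel):
  48.262·x + 46.386·y = 376.226506
  102.828·x + 25.426·y = 525.365825
det = 48.262·25.426 − 46.386·102.828 = -3542.669996
x = (376.226506·25.426 − 46.386·525.365825) / -3542.669996 = 4.178680
y = (48.262·525.365825 − 376.226506·102.828) / -3542.669996 = 3.763098

x=4.179 y=3.763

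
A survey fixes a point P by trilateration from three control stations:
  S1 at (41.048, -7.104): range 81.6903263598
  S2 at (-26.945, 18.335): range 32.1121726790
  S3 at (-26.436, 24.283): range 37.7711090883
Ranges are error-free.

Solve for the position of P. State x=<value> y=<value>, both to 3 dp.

eq1: (x − 41.048)² + (y + 7.104)² = 81.6903263598²
eq2: (x + 26.945)² + (y − 18.335)² = 32.1121726790²
eq3: (x + 26.436)² + (y − 24.283)² = 37.7711090883²
eq2−eq3, eq2−eq1 (x²,y² cancel):
  1.018·x + 11.896·y = -169.144113
  135.986·x − 50.878·y = -4968.917917
det = 1.018·-50.878 − 11.896·135.986 = -1669.483260
x = (-169.144113·-50.878 − 11.896·-4968.917917) / -1669.483260 = -40.561031
y = (1.018·-4968.917917 − -169.144113·135.986) / -1669.483260 = -10.747561

x=-40.561 y=-10.748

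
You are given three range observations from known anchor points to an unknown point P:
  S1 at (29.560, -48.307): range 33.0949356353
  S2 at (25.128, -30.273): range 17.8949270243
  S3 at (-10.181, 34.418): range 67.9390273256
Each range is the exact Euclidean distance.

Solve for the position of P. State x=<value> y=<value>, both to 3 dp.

eq1: (x − 29.560)² + (y + 48.307)² = 33.0949356353²
eq2: (x − 25.128)² + (y + 30.273)² = 17.8949270243²
eq3: (x + 10.181)² + (y − 34.418)² = 67.9390273256²
eq1−eq2, eq1−eq3 (x²,y² cancel):
  -8.864·x + 36.068·y = -884.442584
  -79.482·x + 165.450·y = -5439.545033
det = -8.864·165.450 − 36.068·-79.482 = 1400.207976
x = (-884.442584·165.450 − 36.068·-5439.545033) / 1400.207976 = 35.610770
y = (-8.864·-5439.545033 − -884.442584·-79.482) / 1400.207976 = -15.769899

x=35.611 y=-15.770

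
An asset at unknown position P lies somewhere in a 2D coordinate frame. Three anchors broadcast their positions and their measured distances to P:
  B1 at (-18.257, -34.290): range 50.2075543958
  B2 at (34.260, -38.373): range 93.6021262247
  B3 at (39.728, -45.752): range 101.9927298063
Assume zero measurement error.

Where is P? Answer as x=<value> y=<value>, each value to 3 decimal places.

x=-48.116 y=6.074

eq1: (x + 18.257)² + (y + 34.290)² = 50.2075543958²
eq2: (x − 34.260)² + (y + 38.373)² = 93.6021262247²
eq3: (x − 39.728)² + (y + 45.752)² = 101.9927298063²
eq2−eq3, eq2−eq1 (x²,y² cancel):
  10.936·x − 14.758·y = -615.834141
  -105.034·x + 8.166·y = 5103.446935
det = 10.936·8.166 − -14.758·-105.034 = -1460.788396
x = (-615.834141·8.166 − -14.758·5103.446935) / -1460.788396 = -48.116324
y = (10.936·5103.446935 − -615.834141·-105.034) / -1460.788396 = 6.073588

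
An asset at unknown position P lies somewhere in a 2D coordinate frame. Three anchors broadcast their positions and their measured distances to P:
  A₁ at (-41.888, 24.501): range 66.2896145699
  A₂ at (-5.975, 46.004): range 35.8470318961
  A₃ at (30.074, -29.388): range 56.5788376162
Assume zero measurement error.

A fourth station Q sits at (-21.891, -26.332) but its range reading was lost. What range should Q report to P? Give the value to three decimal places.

70.518

eq1: (x + 41.888)² + (y − 24.501)² = 66.2896145699²
eq2: (x + 5.975)² + (y − 46.004)² = 35.8470318961²
eq3: (x − 30.074)² + (y + 29.388)² = 56.5788376162²
eq3−eq1, eq3−eq2 (x²,y² cancel):
  -143.924·x + 107.778·y = -606.344609
  -72.098·x + 150.784·y = 2300.123791
det = -143.924·150.784 − 107.778·-72.098 = -13930.858172
x = (-606.344609·150.784 − 107.778·2300.123791) / -13930.858172 = 24.358141
y = (-143.924·2300.123791 − -606.344609·-72.098) / -13930.858172 = 26.901376
|P − Q| = √((24.358141 − -21.891)² + (26.901376 − -26.332)²) = 70.517908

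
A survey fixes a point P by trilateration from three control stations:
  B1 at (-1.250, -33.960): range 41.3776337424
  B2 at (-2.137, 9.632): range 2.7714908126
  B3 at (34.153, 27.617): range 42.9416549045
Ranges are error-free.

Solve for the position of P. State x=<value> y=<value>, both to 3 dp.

x=-3.702 y=7.345

eq1: (x + 1.250)² + (y + 33.960)² = 41.3776337424²
eq2: (x + 2.137)² + (y − 9.632)² = 2.7714908126²
eq3: (x − 34.153)² + (y − 27.617)² = 42.9416549045²
eq2−eq3, eq2−eq1 (x²,y² cancel):
  72.580·x + 35.970·y = -4.520660
  1.774·x − 87.184·y = -646.925506
det = 72.580·-87.184 − 35.970·1.774 = -6391.625500
x = (-4.520660·-87.184 − 35.970·-646.925506) / -6391.625500 = -3.702351
y = (72.580·-646.925506 − -4.520660·1.774) / -6391.625500 = 7.344897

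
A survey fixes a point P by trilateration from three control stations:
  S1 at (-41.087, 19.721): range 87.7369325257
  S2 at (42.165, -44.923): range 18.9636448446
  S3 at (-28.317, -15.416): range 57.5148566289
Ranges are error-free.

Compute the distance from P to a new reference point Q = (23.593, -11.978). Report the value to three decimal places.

26.944

eq1: (x + 41.087)² + (y − 19.721)² = 87.7369325257²
eq2: (x − 42.165)² + (y + 44.923)² = 18.9636448446²
eq3: (x + 28.317)² + (y + 15.416)² = 57.5148566289²
eq1−eq2, eq1−eq3 (x²,y² cancel):
  166.504·x − 129.288·y = 9057.053247
  25.540·x − 70.274·y = 3352.256731
det = 166.504·-70.274 − -129.288·25.540 = -8398.886576
x = (9057.053247·-70.274 − -129.288·3352.256731) / -8398.886576 = 24.178061
y = (166.504·3352.256731 − 9057.053247·25.540) / -8398.886576 = -38.915517
|P − Q| = √((24.178061 − 23.593)² + (-38.915517 − -11.978)²) = 26.943870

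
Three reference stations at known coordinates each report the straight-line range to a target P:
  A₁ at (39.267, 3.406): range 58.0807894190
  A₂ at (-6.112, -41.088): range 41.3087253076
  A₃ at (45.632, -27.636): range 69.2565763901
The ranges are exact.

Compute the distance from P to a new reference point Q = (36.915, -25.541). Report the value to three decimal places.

60.404

eq1: (x − 39.267)² + (y − 3.406)² = 58.0807894190²
eq2: (x + 6.112)² + (y + 41.088)² = 41.3087253076²
eq3: (x − 45.632)² + (y + 27.636)² = 69.2565763901²
eq2−eq3, eq2−eq1 (x²,y² cancel):
  103.488·x + 26.904·y = -1969.614955
  90.758·x + 88.988·y = -1839.049476
det = 103.488·88.988 − 26.904·90.758 = 6767.436912
x = (-1969.614955·88.988 − 26.904·-1839.049476) / 6767.436912 = -18.588176
y = (103.488·-1839.049476 − -1969.614955·90.758) / 6767.436912 = -1.708363
|P − Q| = √((-18.588176 − 36.915)² + (-1.708363 − -25.541)²) = 60.403619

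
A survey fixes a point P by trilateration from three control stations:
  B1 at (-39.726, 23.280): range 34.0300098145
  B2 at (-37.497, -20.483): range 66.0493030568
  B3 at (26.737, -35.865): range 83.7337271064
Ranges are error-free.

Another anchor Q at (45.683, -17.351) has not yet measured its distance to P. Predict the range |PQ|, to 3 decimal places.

79.421

eq1: (x + 39.726)² + (y − 23.280)² = 34.0300098145²
eq2: (x + 37.497)² + (y + 20.483)² = 66.0493030568²
eq3: (x − 26.737)² + (y + 35.865)² = 83.7337271064²
eq2−eq1, eq2−eq3 (x²,y² cancel):
  -4.458·x + 87.526·y = 3499.004044
  128.468·x − 30.764·y = -2473.239525
det = -4.458·-30.764 − 87.526·128.468 = -11107.144256
x = (3499.004044·-30.764 − 87.526·-2473.239525) / -11107.144256 = -9.798144
y = (-4.458·-2473.239525 − 3499.004044·128.468) / -11107.144256 = 39.477686
|P − Q| = √((-9.798144 − 45.683)² + (39.477686 − -17.351)²) = 79.420759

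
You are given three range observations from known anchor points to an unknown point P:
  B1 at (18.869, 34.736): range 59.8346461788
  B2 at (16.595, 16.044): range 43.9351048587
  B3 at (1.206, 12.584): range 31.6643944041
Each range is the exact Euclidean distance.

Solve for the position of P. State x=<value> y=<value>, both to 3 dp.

x=-14.694 y=-14.799

eq1: (x − 18.869)² + (y − 34.736)² = 59.8346461788²
eq2: (x − 16.595)² + (y − 16.044)² = 43.9351048587²
eq3: (x − 1.206)² + (y − 12.584)² = 31.6643944041²
eq2−eq3, eq2−eq1 (x²,y² cancel):
  -30.778·x − 6.920·y = 554.667097
  4.548·x + 37.384·y = -620.066548
det = -30.778·37.384 − -6.920·4.548 = -1119.132592
x = (554.667097·37.384 − -6.920·-620.066548) / -1119.132592 = -14.694250
y = (-30.778·-620.066548 − 554.667097·4.548) / -1119.132592 = -14.798767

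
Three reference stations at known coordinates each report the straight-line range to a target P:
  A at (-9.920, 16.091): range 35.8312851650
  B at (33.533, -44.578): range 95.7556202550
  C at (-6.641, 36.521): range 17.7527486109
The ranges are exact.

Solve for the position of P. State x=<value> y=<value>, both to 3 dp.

eq1: (x + 9.920)² + (y − 16.091)² = 35.8312851650²
eq2: (x − 33.533)² + (y + 44.578)² = 95.7556202550²
eq3: (x + 6.641)² + (y − 36.521)² = 17.7527486109²
eq1−eq2, eq1−eq3 (x²,y² cancel):
  86.906·x − 121.338·y = -5130.924322
  6.558·x + 40.860·y = 1989.280554
det = 86.906·40.860 − -121.338·6.558 = 4346.713764
x = (-5130.924322·40.860 − -121.338·1989.280554) / 4346.713764 = 7.298791
y = (86.906·1989.280554 − -5130.924322·6.558) / 4346.713764 = 47.513830

x=7.299 y=47.514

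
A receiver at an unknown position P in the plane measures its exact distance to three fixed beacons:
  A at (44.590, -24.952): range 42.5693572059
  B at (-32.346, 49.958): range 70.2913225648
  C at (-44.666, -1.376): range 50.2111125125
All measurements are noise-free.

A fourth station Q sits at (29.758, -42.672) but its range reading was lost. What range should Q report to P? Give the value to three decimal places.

eq1: (x − 44.590)² + (y + 24.952)² = 42.5693572059²
eq2: (x + 32.346)² + (y − 49.958)² = 70.2913225648²
eq3: (x + 44.666)² + (y + 1.376)² = 50.2111125125²
eq3−eq2, eq3−eq1 (x²,y² cancel):
  24.640·x + 102.668·y = -874.593660
  178.512·x − 47.152·y = 1322.931119
det = 24.640·-47.152 − 102.668·178.512 = -19489.295296
x = (-874.593660·-47.152 − 102.668·1322.931119) / -19489.295296 = 4.853118
y = (24.640·1322.931119 − -874.593660·178.512) / -19489.295296 = -9.683392
|P − Q| = √((4.853118 − 29.758)² + (-9.683392 − -42.672)²) = 41.334022

41.334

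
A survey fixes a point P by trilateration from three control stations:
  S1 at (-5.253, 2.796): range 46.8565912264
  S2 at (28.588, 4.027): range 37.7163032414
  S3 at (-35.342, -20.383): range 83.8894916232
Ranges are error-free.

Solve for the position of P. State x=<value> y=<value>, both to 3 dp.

eq1: (x + 5.253)² + (y − 2.796)² = 46.8565912264²
eq2: (x − 28.588)² + (y − 4.027)² = 37.7163032414²
eq3: (x + 35.342)² + (y + 20.383)² = 83.8894916232²
eq3−eq2, eq3−eq1 (x²,y² cancel):
  127.860·x + 48.820·y = 4783.894095
  60.178·x + 46.358·y = 3212.794635
det = 127.860·46.358 − 48.820·60.178 = 2989.443920
x = (4783.894095·46.358 − 48.820·3212.794635) / 2989.443920 = 21.717460
y = (127.860·3212.794635 − 4783.894095·60.178) / 2989.443920 = 41.112242

x=21.717 y=41.112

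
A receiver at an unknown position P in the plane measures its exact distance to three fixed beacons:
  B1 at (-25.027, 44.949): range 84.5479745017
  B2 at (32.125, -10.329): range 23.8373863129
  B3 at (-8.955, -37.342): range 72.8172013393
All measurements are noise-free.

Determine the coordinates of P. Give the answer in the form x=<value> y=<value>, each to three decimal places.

x=49.826 y=5.637

eq1: (x + 25.027)² + (y − 44.949)² = 84.5479745017²
eq2: (x − 32.125)² + (y + 10.329)² = 23.8373863129²
eq3: (x + 8.955)² + (y + 37.342)² = 72.8172013393²
eq3−eq2, eq3−eq1 (x²,y² cancel):
  82.160·x + 54.026·y = 4398.210702
  -32.144·x + 164.582·y = -673.868840
det = 82.160·164.582 − 54.026·-32.144 = 15258.668864
x = (4398.210702·164.582 − 54.026·-673.868840) / 15258.668864 = 49.825628
y = (82.160·-673.868840 − 4398.210702·-32.144) / 15258.668864 = 5.636863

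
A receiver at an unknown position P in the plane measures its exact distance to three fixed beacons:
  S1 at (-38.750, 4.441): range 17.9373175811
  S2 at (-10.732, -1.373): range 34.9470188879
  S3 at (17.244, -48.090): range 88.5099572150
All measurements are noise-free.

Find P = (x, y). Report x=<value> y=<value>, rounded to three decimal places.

eq1: (x + 38.750)² + (y − 4.441)² = 17.9373175811²
eq2: (x + 10.732)² + (y + 1.373)² = 34.9470188879²
eq3: (x − 17.244)² + (y + 48.090)² = 88.5099572150²
eq2−eq1, eq2−eq3 (x²,y² cancel):
  -56.036·x + 11.628·y = 2303.770795
  55.952·x − 93.434·y = -4119.775714
det = -56.036·-93.434 − 11.628·55.952 = 4585.057768
x = (2303.770795·-93.434 − 11.628·-4119.775714) / 4585.057768 = -36.498072
y = (-56.036·-4119.775714 − 2303.770795·55.952) / 4585.057768 = 22.236398

x=-36.498 y=22.236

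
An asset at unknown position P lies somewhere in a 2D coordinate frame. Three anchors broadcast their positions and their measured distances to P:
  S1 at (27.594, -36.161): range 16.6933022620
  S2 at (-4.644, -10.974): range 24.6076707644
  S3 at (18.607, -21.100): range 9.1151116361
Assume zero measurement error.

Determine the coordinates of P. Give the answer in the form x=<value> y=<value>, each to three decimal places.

eq1: (x − 27.594)² + (y + 36.161)² = 16.6933022620²
eq2: (x + 4.644)² + (y + 10.974)² = 24.6076707644²
eq3: (x − 18.607)² + (y + 21.100)² = 9.1151116361²
eq1−eq3, eq1−eq2 (x²,y² cancel):
  -17.974·x + 30.122·y = -1082.035228
  -64.476·x + 50.374·y = -2253.922465
det = -17.974·50.374 − 30.122·-64.476 = 1036.723796
x = (-1082.035228·50.374 − 30.122·-2253.922465) / 1036.723796 = 12.912031
y = (-17.974·-2253.922465 − -1082.035228·-64.476) / 1036.723796 = -28.217063

x=12.912 y=-28.217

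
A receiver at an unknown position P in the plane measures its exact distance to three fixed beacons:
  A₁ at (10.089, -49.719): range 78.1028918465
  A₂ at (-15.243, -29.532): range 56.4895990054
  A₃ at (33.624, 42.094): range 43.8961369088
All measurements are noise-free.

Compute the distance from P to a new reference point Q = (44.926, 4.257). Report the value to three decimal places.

eq1: (x − 10.089)² + (y + 49.719)² = 78.1028918465²
eq2: (x + 15.243)² + (y + 29.532)² = 56.4895990054²
eq3: (x − 33.624)² + (y − 42.094)² = 43.8961369088²
eq1−eq2, eq1−eq3 (x²,y² cancel):
  -50.664·x + 40.374·y = 1439.708110
  47.070·x + 183.626·y = 4501.902209
det = -50.664·183.626 − 40.374·47.070 = -11203.631844
x = (1439.708110·183.626 − 40.374·4501.902209) / -11203.631844 = -7.373327
y = (-50.664·4501.902209 − 1439.708110·47.070) / -11203.631844 = 26.406744
|P − Q| = √((-7.373327 − 44.926)² + (26.406744 − 4.257)²) = 56.796397

56.796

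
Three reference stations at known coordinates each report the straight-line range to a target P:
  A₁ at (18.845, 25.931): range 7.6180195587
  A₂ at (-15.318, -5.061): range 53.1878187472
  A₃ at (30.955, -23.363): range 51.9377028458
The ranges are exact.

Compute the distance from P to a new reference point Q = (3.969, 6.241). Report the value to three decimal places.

31.258

eq1: (x − 18.845)² + (y − 25.931)² = 7.6180195587²
eq2: (x + 15.318)² + (y + 5.061)² = 53.1878187472²
eq3: (x − 30.955)² + (y + 23.363)² = 51.9377028458²
eq3−eq1, eq3−eq2 (x²,y² cancel):
  -24.220·x + 98.588·y = 2162.999747
  -92.546·x + 36.604·y = -1375.206035
det = -24.220·36.604 − 98.588·-92.546 = 8237.376168
x = (2162.999747·36.604 − 98.588·-1375.206035) / 8237.376168 = 26.070590
y = (-24.220·-1375.206035 − 2162.999747·-92.546) / 8237.376168 = 28.344519
|P − Q| = √((26.070590 − 3.969)² + (28.344519 − 6.241)²) = 31.257732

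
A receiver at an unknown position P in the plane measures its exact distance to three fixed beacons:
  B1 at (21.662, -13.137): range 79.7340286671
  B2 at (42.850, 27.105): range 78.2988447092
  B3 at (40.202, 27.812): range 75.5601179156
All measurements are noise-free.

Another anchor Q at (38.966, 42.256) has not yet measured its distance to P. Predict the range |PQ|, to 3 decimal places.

72.507

eq1: (x − 21.662)² + (y + 13.137)² = 79.7340286671²
eq2: (x − 42.850)² + (y − 27.105)² = 78.2988447092²
eq3: (x − 40.202)² + (y − 27.812)² = 75.5601179156²
eq1−eq2, eq1−eq3 (x²,y² cancel):
  42.376·x + 80.484·y = 2155.786757
  37.080·x + 81.898·y = 2396.069043
det = 42.376·81.898 − 80.484·37.080 = 486.162928
x = (2155.786757·81.898 − 80.484·2396.069043) / 486.162928 = -33.508514
y = (42.376·2396.069043 − 2155.786757·37.080) / 486.162928 = 44.428005
|P − Q| = √((-33.508514 − 38.966)² + (44.428005 − 42.256)²) = 72.507053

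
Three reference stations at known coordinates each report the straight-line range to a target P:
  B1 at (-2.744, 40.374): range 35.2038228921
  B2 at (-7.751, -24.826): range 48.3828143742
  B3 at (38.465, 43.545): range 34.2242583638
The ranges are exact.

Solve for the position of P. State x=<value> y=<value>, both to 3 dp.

x=20.820 y=14.220

eq1: (x + 2.744)² + (y − 40.374)² = 35.2038228921²
eq2: (x + 7.751)² + (y + 24.826)² = 48.3828143742²
eq3: (x − 38.465)² + (y − 43.545)² = 34.2242583638²
eq1−eq3, eq1−eq2 (x²,y² cancel):
  82.418·x + 6.342·y = 1806.143124
  -10.014·x − 130.400·y = -2062.768716
det = 82.418·-130.400 − 6.342·-10.014 = -10683.798412
x = (1806.143124·-130.400 − 6.342·-2062.768716) / -10683.798412 = 20.820215
y = (82.418·-2062.768716 − 1806.143124·-10.014) / -10683.798412 = 14.219901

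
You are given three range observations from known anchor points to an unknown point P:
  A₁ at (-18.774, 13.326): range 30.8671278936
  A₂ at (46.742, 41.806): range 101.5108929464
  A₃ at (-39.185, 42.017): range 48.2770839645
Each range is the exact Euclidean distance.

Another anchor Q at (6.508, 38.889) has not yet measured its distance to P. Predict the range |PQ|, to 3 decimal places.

eq1: (x + 18.774)² + (y − 13.326)² = 30.8671278936²
eq2: (x − 46.742)² + (y − 41.806)² = 101.5108929464²
eq3: (x + 39.185)² + (y − 42.017)² = 48.2770839645²
eq2−eq1, eq2−eq3 (x²,y² cancel):
  -131.032·x − 56.960·y = 5949.170954
  -171.854·x + 0.422·y = 7342.120865
det = -131.032·0.422 − -56.960·-171.854 = -9844.099344
x = (5949.170954·0.422 − -56.960·7342.120865) / -9844.099344 = -42.738065
y = (-131.032·7342.120865 − 5949.170954·-171.854) / -9844.099344 = -6.129158
|P − Q| = √((-42.738065 − 6.508)² + (-6.129158 − 38.889)²) = 66.721882

66.722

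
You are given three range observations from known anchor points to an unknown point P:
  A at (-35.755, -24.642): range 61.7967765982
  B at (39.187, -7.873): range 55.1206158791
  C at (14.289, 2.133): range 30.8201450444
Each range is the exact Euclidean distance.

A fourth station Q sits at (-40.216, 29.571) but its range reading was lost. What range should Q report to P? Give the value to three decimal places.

37.349

eq1: (x + 35.755)² + (y + 24.642)² = 61.7967765982²
eq2: (x − 39.187)² + (y + 7.873)² = 55.1206158791²
eq3: (x − 14.289)² + (y − 2.133)² = 30.8201450444²
eq1−eq3, eq1−eq2 (x²,y² cancel):
  100.088·x + 53.550·y = 1192.037278
  149.884·x + 33.538·y = 492.516212
det = 100.088·33.538 − 53.550·149.884 = -4669.536856
x = (1192.037278·33.538 − 53.550·492.516212) / -4669.536856 = -2.913416
y = (100.088·492.516212 − 1192.037278·149.884) / -4669.536856 = 27.705607
|P − Q| = √((-2.913416 − -40.216)² + (27.705607 − 29.571)²) = 37.349196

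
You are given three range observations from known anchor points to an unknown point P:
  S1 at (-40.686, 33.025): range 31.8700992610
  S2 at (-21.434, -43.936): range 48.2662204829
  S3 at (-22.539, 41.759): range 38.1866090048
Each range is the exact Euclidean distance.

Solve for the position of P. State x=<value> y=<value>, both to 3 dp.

x=-27.696 y=3.922

eq1: (x + 40.686)² + (y − 33.025)² = 31.8700992610²
eq2: (x + 21.434)² + (y + 43.936)² = 48.2662204829²
eq3: (x + 22.539)² + (y − 41.759)² = 38.1866090048²
eq3−eq2, eq3−eq1 (x²,y² cancel):
  2.210·x − 171.390·y = -733.443082
  -36.294·x − 17.468·y = 936.694499
det = 2.210·-17.468 − -171.390·-36.294 = -6259.032940
x = (-733.443082·-17.468 − -171.390·936.694499) / -6259.032940 = -27.696268
y = (2.210·936.694499 − -733.443082·-36.294) / -6259.032940 = 3.922249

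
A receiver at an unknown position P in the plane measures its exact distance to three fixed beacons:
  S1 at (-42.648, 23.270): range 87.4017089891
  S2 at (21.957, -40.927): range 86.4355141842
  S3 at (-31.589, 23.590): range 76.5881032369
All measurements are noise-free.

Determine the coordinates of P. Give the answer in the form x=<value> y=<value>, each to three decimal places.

eq1: (x + 42.648)² + (y − 23.270)² = 87.4017089891²
eq2: (x − 21.957)² + (y + 40.927)² = 86.4355141842²
eq3: (x + 31.589)² + (y − 23.590)² = 76.5881032369²
eq2−eq3, eq2−eq1 (x²,y² cancel):
  -107.092·x + 129.034·y = 1002.584398
  -129.210·x + 128.394·y = 35.255004
det = -107.092·128.394 − 129.034·-129.210 = 2922.512892
x = (1002.584398·128.394 − 129.034·35.255004) / 2922.512892 = 42.489711
y = (-107.092·35.255004 − 1002.584398·-129.210) / 2922.512892 = 43.034336

x=42.490 y=43.034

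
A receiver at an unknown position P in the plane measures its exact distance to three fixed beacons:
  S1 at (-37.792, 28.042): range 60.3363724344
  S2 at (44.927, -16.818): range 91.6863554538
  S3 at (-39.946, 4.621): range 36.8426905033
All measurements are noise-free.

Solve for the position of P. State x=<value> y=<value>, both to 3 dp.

eq1: (x + 37.792)² + (y − 28.042)² = 60.3363724344²
eq2: (x − 44.927)² + (y + 16.818)² = 91.6863554538²
eq3: (x + 39.946)² + (y − 4.621)² = 36.8426905033²
eq1−eq3, eq1−eq2 (x²,y² cancel):
  -4.308·x − 46.842·y = 1685.541524
  165.438·x − 89.720·y = -4679.218513
det = -4.308·-89.720 − -46.842·165.438 = 8135.960556
x = (1685.541524·-89.720 − -46.842·-4679.218513) / 8135.960556 = -45.527598
y = (-4.308·-4679.218513 − 1685.541524·165.438) / 8135.960556 = -31.796436

x=-45.528 y=-31.796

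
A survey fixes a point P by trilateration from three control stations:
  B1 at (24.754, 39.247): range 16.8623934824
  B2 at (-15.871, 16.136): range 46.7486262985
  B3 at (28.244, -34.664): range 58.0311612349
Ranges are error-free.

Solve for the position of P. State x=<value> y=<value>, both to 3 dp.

eq1: (x − 24.754)² + (y − 39.247)² = 16.8623934824²
eq2: (x + 15.871)² + (y − 16.136)² = 46.7486262985²
eq3: (x − 28.244)² + (y + 34.664)² = 58.0311612349²
eq1−eq3, eq1−eq2 (x²,y² cancel):
  6.980·x − 147.822·y = -3237.046453
  -81.250·x − 46.222·y = -3541.922135
det = 6.980·-46.222 − -147.822·-81.250 = -12333.167060
x = (-3237.046453·-46.222 − -147.822·-3541.922135) / -12333.167060 = 30.320781
y = (6.980·-3541.922135 − -3237.046453·-81.250) / -12333.167060 = 23.329988

x=30.321 y=23.330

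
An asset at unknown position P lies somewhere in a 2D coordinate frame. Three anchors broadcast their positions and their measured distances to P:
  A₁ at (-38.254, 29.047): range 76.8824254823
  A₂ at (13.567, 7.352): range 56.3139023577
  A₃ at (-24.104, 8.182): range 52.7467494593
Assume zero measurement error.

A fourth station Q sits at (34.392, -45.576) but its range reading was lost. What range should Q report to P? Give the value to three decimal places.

46.013

eq1: (x + 38.254)² + (y − 29.047)² = 76.8824254823²
eq2: (x − 13.567)² + (y − 7.352)² = 56.3139023577²
eq3: (x + 24.104)² + (y − 8.182)² = 52.7467494593²
eq3−eq1, eq3−eq2 (x²,y² cancel):
  -28.300·x + 41.730·y = -1469.538985
  75.342·x − 1.660·y = -798.868567
det = -28.300·-1.660 − 41.730·75.342 = -3097.043660
x = (-1469.538985·-1.660 − 41.730·-798.868567) / -3097.043660 = -11.551733
y = (-28.300·-798.868567 − -1469.538985·75.342) / -3097.043660 = -43.049437
|P − Q| = √((-11.551733 − 34.392)² + (-43.049437 − -45.576)²) = 46.013151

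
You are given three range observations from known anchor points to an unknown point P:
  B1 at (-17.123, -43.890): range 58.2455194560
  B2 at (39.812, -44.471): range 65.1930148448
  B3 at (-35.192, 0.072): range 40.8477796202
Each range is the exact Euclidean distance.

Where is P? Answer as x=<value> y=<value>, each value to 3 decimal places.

eq1: (x + 17.123)² + (y + 43.890)² = 58.2455194560²
eq2: (x − 39.812)² + (y + 44.471)² = 65.1930148448²
eq3: (x + 35.192)² + (y − 0.072)² = 40.8477796202²
eq3−eq2, eq3−eq1 (x²,y² cancel):
  150.008·x − 89.086·y = -257.404948
  36.138·x − 87.924·y = -742.952256
det = 150.008·-87.924 − -89.086·36.138 = -9969.913524
x = (-257.404948·-87.924 − -89.086·-742.952256) / -9969.913524 = 4.368601
y = (150.008·-742.952256 − -257.404948·36.138) / -9969.913524 = 10.245493

x=4.369 y=10.245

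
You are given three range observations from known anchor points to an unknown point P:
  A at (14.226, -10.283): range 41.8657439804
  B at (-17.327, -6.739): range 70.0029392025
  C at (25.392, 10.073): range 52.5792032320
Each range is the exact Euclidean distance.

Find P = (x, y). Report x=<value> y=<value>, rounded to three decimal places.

x=44.933 y=-38.740

eq1: (x − 14.226)² + (y + 10.283)² = 41.8657439804²
eq2: (x + 17.327)² + (y + 6.739)² = 70.0029392025²
eq3: (x − 25.392)² + (y − 10.073)² = 52.5792032320²
eq2−eq3, eq2−eq1 (x²,y² cancel):
  85.438·x + 33.624·y = 2536.418827
  63.106·x − 7.088·y = 3110.151093
det = 85.438·-7.088 − 33.624·63.106 = -2727.460688
x = (2536.418827·-7.088 − 33.624·3110.151093) / -2727.460688 = 44.933317
y = (85.438·3110.151093 − 2536.418827·63.106) / -2727.460688 = -38.740006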